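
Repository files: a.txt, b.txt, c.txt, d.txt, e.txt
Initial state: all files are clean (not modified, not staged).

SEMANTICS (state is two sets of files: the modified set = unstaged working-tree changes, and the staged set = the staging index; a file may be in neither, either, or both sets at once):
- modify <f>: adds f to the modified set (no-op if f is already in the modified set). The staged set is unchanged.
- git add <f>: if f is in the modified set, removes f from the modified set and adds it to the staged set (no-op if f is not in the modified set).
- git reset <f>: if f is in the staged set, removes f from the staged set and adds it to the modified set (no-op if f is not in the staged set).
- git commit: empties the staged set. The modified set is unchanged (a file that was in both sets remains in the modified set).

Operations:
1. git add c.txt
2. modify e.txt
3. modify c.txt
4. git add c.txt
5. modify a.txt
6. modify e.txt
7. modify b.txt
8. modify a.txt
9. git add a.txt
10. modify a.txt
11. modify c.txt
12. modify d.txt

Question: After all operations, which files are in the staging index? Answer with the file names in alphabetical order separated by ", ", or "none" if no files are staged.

Answer: a.txt, c.txt

Derivation:
After op 1 (git add c.txt): modified={none} staged={none}
After op 2 (modify e.txt): modified={e.txt} staged={none}
After op 3 (modify c.txt): modified={c.txt, e.txt} staged={none}
After op 4 (git add c.txt): modified={e.txt} staged={c.txt}
After op 5 (modify a.txt): modified={a.txt, e.txt} staged={c.txt}
After op 6 (modify e.txt): modified={a.txt, e.txt} staged={c.txt}
After op 7 (modify b.txt): modified={a.txt, b.txt, e.txt} staged={c.txt}
After op 8 (modify a.txt): modified={a.txt, b.txt, e.txt} staged={c.txt}
After op 9 (git add a.txt): modified={b.txt, e.txt} staged={a.txt, c.txt}
After op 10 (modify a.txt): modified={a.txt, b.txt, e.txt} staged={a.txt, c.txt}
After op 11 (modify c.txt): modified={a.txt, b.txt, c.txt, e.txt} staged={a.txt, c.txt}
After op 12 (modify d.txt): modified={a.txt, b.txt, c.txt, d.txt, e.txt} staged={a.txt, c.txt}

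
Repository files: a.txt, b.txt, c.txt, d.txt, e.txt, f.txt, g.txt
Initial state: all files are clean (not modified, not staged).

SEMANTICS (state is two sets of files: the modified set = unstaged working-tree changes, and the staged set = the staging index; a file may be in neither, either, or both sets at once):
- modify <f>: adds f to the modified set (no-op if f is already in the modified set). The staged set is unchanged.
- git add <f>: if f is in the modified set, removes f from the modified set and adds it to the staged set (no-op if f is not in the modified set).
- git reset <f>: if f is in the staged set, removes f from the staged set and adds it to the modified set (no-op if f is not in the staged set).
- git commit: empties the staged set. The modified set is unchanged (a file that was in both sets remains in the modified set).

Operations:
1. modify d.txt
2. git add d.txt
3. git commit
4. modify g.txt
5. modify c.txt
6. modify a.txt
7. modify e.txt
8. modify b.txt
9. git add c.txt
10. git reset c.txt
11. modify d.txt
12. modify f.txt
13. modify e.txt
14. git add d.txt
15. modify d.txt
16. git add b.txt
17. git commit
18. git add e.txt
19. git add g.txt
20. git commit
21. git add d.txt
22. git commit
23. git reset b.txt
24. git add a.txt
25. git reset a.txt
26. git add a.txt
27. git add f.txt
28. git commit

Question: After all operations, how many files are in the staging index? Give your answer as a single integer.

Answer: 0

Derivation:
After op 1 (modify d.txt): modified={d.txt} staged={none}
After op 2 (git add d.txt): modified={none} staged={d.txt}
After op 3 (git commit): modified={none} staged={none}
After op 4 (modify g.txt): modified={g.txt} staged={none}
After op 5 (modify c.txt): modified={c.txt, g.txt} staged={none}
After op 6 (modify a.txt): modified={a.txt, c.txt, g.txt} staged={none}
After op 7 (modify e.txt): modified={a.txt, c.txt, e.txt, g.txt} staged={none}
After op 8 (modify b.txt): modified={a.txt, b.txt, c.txt, e.txt, g.txt} staged={none}
After op 9 (git add c.txt): modified={a.txt, b.txt, e.txt, g.txt} staged={c.txt}
After op 10 (git reset c.txt): modified={a.txt, b.txt, c.txt, e.txt, g.txt} staged={none}
After op 11 (modify d.txt): modified={a.txt, b.txt, c.txt, d.txt, e.txt, g.txt} staged={none}
After op 12 (modify f.txt): modified={a.txt, b.txt, c.txt, d.txt, e.txt, f.txt, g.txt} staged={none}
After op 13 (modify e.txt): modified={a.txt, b.txt, c.txt, d.txt, e.txt, f.txt, g.txt} staged={none}
After op 14 (git add d.txt): modified={a.txt, b.txt, c.txt, e.txt, f.txt, g.txt} staged={d.txt}
After op 15 (modify d.txt): modified={a.txt, b.txt, c.txt, d.txt, e.txt, f.txt, g.txt} staged={d.txt}
After op 16 (git add b.txt): modified={a.txt, c.txt, d.txt, e.txt, f.txt, g.txt} staged={b.txt, d.txt}
After op 17 (git commit): modified={a.txt, c.txt, d.txt, e.txt, f.txt, g.txt} staged={none}
After op 18 (git add e.txt): modified={a.txt, c.txt, d.txt, f.txt, g.txt} staged={e.txt}
After op 19 (git add g.txt): modified={a.txt, c.txt, d.txt, f.txt} staged={e.txt, g.txt}
After op 20 (git commit): modified={a.txt, c.txt, d.txt, f.txt} staged={none}
After op 21 (git add d.txt): modified={a.txt, c.txt, f.txt} staged={d.txt}
After op 22 (git commit): modified={a.txt, c.txt, f.txt} staged={none}
After op 23 (git reset b.txt): modified={a.txt, c.txt, f.txt} staged={none}
After op 24 (git add a.txt): modified={c.txt, f.txt} staged={a.txt}
After op 25 (git reset a.txt): modified={a.txt, c.txt, f.txt} staged={none}
After op 26 (git add a.txt): modified={c.txt, f.txt} staged={a.txt}
After op 27 (git add f.txt): modified={c.txt} staged={a.txt, f.txt}
After op 28 (git commit): modified={c.txt} staged={none}
Final staged set: {none} -> count=0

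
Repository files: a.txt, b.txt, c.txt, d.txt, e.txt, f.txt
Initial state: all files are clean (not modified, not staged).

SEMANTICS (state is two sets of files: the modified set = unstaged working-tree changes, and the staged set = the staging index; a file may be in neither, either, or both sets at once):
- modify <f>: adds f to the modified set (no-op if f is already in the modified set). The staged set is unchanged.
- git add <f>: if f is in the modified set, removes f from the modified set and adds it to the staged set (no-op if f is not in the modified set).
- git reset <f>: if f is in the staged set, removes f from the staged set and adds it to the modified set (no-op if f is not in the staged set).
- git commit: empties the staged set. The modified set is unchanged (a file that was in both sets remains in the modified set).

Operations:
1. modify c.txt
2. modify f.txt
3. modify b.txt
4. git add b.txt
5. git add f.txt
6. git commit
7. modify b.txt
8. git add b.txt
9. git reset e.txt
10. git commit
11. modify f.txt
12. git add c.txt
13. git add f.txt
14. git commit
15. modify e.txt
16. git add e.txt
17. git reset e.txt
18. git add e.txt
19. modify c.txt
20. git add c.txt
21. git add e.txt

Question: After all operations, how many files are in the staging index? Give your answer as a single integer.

After op 1 (modify c.txt): modified={c.txt} staged={none}
After op 2 (modify f.txt): modified={c.txt, f.txt} staged={none}
After op 3 (modify b.txt): modified={b.txt, c.txt, f.txt} staged={none}
After op 4 (git add b.txt): modified={c.txt, f.txt} staged={b.txt}
After op 5 (git add f.txt): modified={c.txt} staged={b.txt, f.txt}
After op 6 (git commit): modified={c.txt} staged={none}
After op 7 (modify b.txt): modified={b.txt, c.txt} staged={none}
After op 8 (git add b.txt): modified={c.txt} staged={b.txt}
After op 9 (git reset e.txt): modified={c.txt} staged={b.txt}
After op 10 (git commit): modified={c.txt} staged={none}
After op 11 (modify f.txt): modified={c.txt, f.txt} staged={none}
After op 12 (git add c.txt): modified={f.txt} staged={c.txt}
After op 13 (git add f.txt): modified={none} staged={c.txt, f.txt}
After op 14 (git commit): modified={none} staged={none}
After op 15 (modify e.txt): modified={e.txt} staged={none}
After op 16 (git add e.txt): modified={none} staged={e.txt}
After op 17 (git reset e.txt): modified={e.txt} staged={none}
After op 18 (git add e.txt): modified={none} staged={e.txt}
After op 19 (modify c.txt): modified={c.txt} staged={e.txt}
After op 20 (git add c.txt): modified={none} staged={c.txt, e.txt}
After op 21 (git add e.txt): modified={none} staged={c.txt, e.txt}
Final staged set: {c.txt, e.txt} -> count=2

Answer: 2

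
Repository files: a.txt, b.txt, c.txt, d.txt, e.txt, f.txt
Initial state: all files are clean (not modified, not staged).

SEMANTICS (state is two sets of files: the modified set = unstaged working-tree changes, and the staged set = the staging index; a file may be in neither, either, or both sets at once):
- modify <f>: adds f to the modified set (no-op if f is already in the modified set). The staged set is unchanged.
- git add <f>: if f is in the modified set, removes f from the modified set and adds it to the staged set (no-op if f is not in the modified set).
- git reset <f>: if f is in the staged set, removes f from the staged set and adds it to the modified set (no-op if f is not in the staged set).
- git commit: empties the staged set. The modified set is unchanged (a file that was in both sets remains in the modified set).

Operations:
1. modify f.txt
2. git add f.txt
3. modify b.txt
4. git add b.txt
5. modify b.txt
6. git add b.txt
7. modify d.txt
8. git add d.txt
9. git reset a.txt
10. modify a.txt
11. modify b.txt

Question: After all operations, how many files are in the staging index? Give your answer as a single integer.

After op 1 (modify f.txt): modified={f.txt} staged={none}
After op 2 (git add f.txt): modified={none} staged={f.txt}
After op 3 (modify b.txt): modified={b.txt} staged={f.txt}
After op 4 (git add b.txt): modified={none} staged={b.txt, f.txt}
After op 5 (modify b.txt): modified={b.txt} staged={b.txt, f.txt}
After op 6 (git add b.txt): modified={none} staged={b.txt, f.txt}
After op 7 (modify d.txt): modified={d.txt} staged={b.txt, f.txt}
After op 8 (git add d.txt): modified={none} staged={b.txt, d.txt, f.txt}
After op 9 (git reset a.txt): modified={none} staged={b.txt, d.txt, f.txt}
After op 10 (modify a.txt): modified={a.txt} staged={b.txt, d.txt, f.txt}
After op 11 (modify b.txt): modified={a.txt, b.txt} staged={b.txt, d.txt, f.txt}
Final staged set: {b.txt, d.txt, f.txt} -> count=3

Answer: 3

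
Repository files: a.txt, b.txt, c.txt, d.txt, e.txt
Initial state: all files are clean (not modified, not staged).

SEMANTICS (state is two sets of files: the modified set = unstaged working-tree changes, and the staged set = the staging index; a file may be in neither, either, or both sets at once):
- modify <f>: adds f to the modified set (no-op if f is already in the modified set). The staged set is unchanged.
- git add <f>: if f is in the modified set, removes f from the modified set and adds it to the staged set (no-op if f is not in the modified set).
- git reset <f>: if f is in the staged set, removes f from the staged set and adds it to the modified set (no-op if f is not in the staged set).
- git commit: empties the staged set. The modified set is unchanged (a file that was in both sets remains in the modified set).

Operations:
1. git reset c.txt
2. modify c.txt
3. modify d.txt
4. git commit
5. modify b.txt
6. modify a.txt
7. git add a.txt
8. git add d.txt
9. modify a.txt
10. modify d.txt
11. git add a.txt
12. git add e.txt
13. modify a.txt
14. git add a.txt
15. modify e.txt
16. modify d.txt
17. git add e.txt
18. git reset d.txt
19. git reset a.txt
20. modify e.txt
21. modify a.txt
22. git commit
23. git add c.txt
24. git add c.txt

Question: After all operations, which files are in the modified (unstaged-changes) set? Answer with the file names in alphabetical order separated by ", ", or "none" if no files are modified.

Answer: a.txt, b.txt, d.txt, e.txt

Derivation:
After op 1 (git reset c.txt): modified={none} staged={none}
After op 2 (modify c.txt): modified={c.txt} staged={none}
After op 3 (modify d.txt): modified={c.txt, d.txt} staged={none}
After op 4 (git commit): modified={c.txt, d.txt} staged={none}
After op 5 (modify b.txt): modified={b.txt, c.txt, d.txt} staged={none}
After op 6 (modify a.txt): modified={a.txt, b.txt, c.txt, d.txt} staged={none}
After op 7 (git add a.txt): modified={b.txt, c.txt, d.txt} staged={a.txt}
After op 8 (git add d.txt): modified={b.txt, c.txt} staged={a.txt, d.txt}
After op 9 (modify a.txt): modified={a.txt, b.txt, c.txt} staged={a.txt, d.txt}
After op 10 (modify d.txt): modified={a.txt, b.txt, c.txt, d.txt} staged={a.txt, d.txt}
After op 11 (git add a.txt): modified={b.txt, c.txt, d.txt} staged={a.txt, d.txt}
After op 12 (git add e.txt): modified={b.txt, c.txt, d.txt} staged={a.txt, d.txt}
After op 13 (modify a.txt): modified={a.txt, b.txt, c.txt, d.txt} staged={a.txt, d.txt}
After op 14 (git add a.txt): modified={b.txt, c.txt, d.txt} staged={a.txt, d.txt}
After op 15 (modify e.txt): modified={b.txt, c.txt, d.txt, e.txt} staged={a.txt, d.txt}
After op 16 (modify d.txt): modified={b.txt, c.txt, d.txt, e.txt} staged={a.txt, d.txt}
After op 17 (git add e.txt): modified={b.txt, c.txt, d.txt} staged={a.txt, d.txt, e.txt}
After op 18 (git reset d.txt): modified={b.txt, c.txt, d.txt} staged={a.txt, e.txt}
After op 19 (git reset a.txt): modified={a.txt, b.txt, c.txt, d.txt} staged={e.txt}
After op 20 (modify e.txt): modified={a.txt, b.txt, c.txt, d.txt, e.txt} staged={e.txt}
After op 21 (modify a.txt): modified={a.txt, b.txt, c.txt, d.txt, e.txt} staged={e.txt}
After op 22 (git commit): modified={a.txt, b.txt, c.txt, d.txt, e.txt} staged={none}
After op 23 (git add c.txt): modified={a.txt, b.txt, d.txt, e.txt} staged={c.txt}
After op 24 (git add c.txt): modified={a.txt, b.txt, d.txt, e.txt} staged={c.txt}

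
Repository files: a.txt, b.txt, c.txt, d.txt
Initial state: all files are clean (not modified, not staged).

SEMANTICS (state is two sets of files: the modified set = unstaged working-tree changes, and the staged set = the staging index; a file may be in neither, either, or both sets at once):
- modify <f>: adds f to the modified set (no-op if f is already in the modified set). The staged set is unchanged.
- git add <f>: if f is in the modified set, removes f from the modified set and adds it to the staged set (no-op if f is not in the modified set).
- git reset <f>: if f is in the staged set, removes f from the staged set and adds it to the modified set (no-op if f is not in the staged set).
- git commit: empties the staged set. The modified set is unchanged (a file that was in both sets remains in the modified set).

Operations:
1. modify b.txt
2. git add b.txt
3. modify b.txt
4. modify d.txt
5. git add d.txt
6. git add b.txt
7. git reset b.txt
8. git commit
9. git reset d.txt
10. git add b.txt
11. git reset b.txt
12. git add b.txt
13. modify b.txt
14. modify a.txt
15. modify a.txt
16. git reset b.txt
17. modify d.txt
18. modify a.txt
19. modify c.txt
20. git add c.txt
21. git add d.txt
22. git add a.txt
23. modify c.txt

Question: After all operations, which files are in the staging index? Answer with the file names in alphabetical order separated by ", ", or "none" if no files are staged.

After op 1 (modify b.txt): modified={b.txt} staged={none}
After op 2 (git add b.txt): modified={none} staged={b.txt}
After op 3 (modify b.txt): modified={b.txt} staged={b.txt}
After op 4 (modify d.txt): modified={b.txt, d.txt} staged={b.txt}
After op 5 (git add d.txt): modified={b.txt} staged={b.txt, d.txt}
After op 6 (git add b.txt): modified={none} staged={b.txt, d.txt}
After op 7 (git reset b.txt): modified={b.txt} staged={d.txt}
After op 8 (git commit): modified={b.txt} staged={none}
After op 9 (git reset d.txt): modified={b.txt} staged={none}
After op 10 (git add b.txt): modified={none} staged={b.txt}
After op 11 (git reset b.txt): modified={b.txt} staged={none}
After op 12 (git add b.txt): modified={none} staged={b.txt}
After op 13 (modify b.txt): modified={b.txt} staged={b.txt}
After op 14 (modify a.txt): modified={a.txt, b.txt} staged={b.txt}
After op 15 (modify a.txt): modified={a.txt, b.txt} staged={b.txt}
After op 16 (git reset b.txt): modified={a.txt, b.txt} staged={none}
After op 17 (modify d.txt): modified={a.txt, b.txt, d.txt} staged={none}
After op 18 (modify a.txt): modified={a.txt, b.txt, d.txt} staged={none}
After op 19 (modify c.txt): modified={a.txt, b.txt, c.txt, d.txt} staged={none}
After op 20 (git add c.txt): modified={a.txt, b.txt, d.txt} staged={c.txt}
After op 21 (git add d.txt): modified={a.txt, b.txt} staged={c.txt, d.txt}
After op 22 (git add a.txt): modified={b.txt} staged={a.txt, c.txt, d.txt}
After op 23 (modify c.txt): modified={b.txt, c.txt} staged={a.txt, c.txt, d.txt}

Answer: a.txt, c.txt, d.txt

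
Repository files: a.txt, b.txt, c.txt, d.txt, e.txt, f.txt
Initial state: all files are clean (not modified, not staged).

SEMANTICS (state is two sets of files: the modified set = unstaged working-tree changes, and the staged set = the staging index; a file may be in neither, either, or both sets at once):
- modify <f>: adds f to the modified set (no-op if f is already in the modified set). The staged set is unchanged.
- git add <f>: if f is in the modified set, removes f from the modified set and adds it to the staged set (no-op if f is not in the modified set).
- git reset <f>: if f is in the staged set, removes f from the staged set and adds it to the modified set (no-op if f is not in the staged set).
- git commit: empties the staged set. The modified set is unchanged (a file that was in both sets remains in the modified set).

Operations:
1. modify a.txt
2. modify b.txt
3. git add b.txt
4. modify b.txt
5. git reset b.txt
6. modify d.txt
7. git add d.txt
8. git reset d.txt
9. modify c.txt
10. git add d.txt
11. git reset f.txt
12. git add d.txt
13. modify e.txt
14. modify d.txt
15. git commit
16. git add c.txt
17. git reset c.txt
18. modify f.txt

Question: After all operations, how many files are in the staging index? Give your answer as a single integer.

Answer: 0

Derivation:
After op 1 (modify a.txt): modified={a.txt} staged={none}
After op 2 (modify b.txt): modified={a.txt, b.txt} staged={none}
After op 3 (git add b.txt): modified={a.txt} staged={b.txt}
After op 4 (modify b.txt): modified={a.txt, b.txt} staged={b.txt}
After op 5 (git reset b.txt): modified={a.txt, b.txt} staged={none}
After op 6 (modify d.txt): modified={a.txt, b.txt, d.txt} staged={none}
After op 7 (git add d.txt): modified={a.txt, b.txt} staged={d.txt}
After op 8 (git reset d.txt): modified={a.txt, b.txt, d.txt} staged={none}
After op 9 (modify c.txt): modified={a.txt, b.txt, c.txt, d.txt} staged={none}
After op 10 (git add d.txt): modified={a.txt, b.txt, c.txt} staged={d.txt}
After op 11 (git reset f.txt): modified={a.txt, b.txt, c.txt} staged={d.txt}
After op 12 (git add d.txt): modified={a.txt, b.txt, c.txt} staged={d.txt}
After op 13 (modify e.txt): modified={a.txt, b.txt, c.txt, e.txt} staged={d.txt}
After op 14 (modify d.txt): modified={a.txt, b.txt, c.txt, d.txt, e.txt} staged={d.txt}
After op 15 (git commit): modified={a.txt, b.txt, c.txt, d.txt, e.txt} staged={none}
After op 16 (git add c.txt): modified={a.txt, b.txt, d.txt, e.txt} staged={c.txt}
After op 17 (git reset c.txt): modified={a.txt, b.txt, c.txt, d.txt, e.txt} staged={none}
After op 18 (modify f.txt): modified={a.txt, b.txt, c.txt, d.txt, e.txt, f.txt} staged={none}
Final staged set: {none} -> count=0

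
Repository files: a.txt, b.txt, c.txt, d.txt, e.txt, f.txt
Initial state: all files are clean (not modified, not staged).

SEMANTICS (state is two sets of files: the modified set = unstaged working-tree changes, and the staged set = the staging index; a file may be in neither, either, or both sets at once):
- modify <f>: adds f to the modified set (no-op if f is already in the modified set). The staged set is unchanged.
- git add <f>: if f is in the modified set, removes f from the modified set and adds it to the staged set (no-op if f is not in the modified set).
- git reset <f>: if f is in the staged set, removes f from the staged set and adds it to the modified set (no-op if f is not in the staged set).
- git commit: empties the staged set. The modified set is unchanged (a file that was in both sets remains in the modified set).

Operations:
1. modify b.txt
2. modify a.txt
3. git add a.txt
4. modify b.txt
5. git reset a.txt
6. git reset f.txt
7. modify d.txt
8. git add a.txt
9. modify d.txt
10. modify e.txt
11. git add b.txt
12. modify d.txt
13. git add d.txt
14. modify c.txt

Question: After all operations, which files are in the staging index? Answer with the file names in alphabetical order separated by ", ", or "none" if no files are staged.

Answer: a.txt, b.txt, d.txt

Derivation:
After op 1 (modify b.txt): modified={b.txt} staged={none}
After op 2 (modify a.txt): modified={a.txt, b.txt} staged={none}
After op 3 (git add a.txt): modified={b.txt} staged={a.txt}
After op 4 (modify b.txt): modified={b.txt} staged={a.txt}
After op 5 (git reset a.txt): modified={a.txt, b.txt} staged={none}
After op 6 (git reset f.txt): modified={a.txt, b.txt} staged={none}
After op 7 (modify d.txt): modified={a.txt, b.txt, d.txt} staged={none}
After op 8 (git add a.txt): modified={b.txt, d.txt} staged={a.txt}
After op 9 (modify d.txt): modified={b.txt, d.txt} staged={a.txt}
After op 10 (modify e.txt): modified={b.txt, d.txt, e.txt} staged={a.txt}
After op 11 (git add b.txt): modified={d.txt, e.txt} staged={a.txt, b.txt}
After op 12 (modify d.txt): modified={d.txt, e.txt} staged={a.txt, b.txt}
After op 13 (git add d.txt): modified={e.txt} staged={a.txt, b.txt, d.txt}
After op 14 (modify c.txt): modified={c.txt, e.txt} staged={a.txt, b.txt, d.txt}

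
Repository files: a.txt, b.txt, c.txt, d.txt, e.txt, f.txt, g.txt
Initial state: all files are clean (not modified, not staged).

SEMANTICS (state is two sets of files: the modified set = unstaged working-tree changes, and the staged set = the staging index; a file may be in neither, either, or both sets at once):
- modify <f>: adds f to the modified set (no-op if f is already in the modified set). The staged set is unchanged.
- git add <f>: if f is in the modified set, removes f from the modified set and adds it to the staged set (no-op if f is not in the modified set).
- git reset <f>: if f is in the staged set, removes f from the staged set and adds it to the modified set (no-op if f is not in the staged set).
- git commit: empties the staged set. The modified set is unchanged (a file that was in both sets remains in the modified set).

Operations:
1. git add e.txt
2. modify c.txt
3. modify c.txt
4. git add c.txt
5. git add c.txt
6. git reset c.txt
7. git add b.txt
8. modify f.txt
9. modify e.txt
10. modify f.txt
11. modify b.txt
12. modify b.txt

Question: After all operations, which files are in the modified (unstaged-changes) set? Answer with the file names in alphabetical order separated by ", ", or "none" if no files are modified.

After op 1 (git add e.txt): modified={none} staged={none}
After op 2 (modify c.txt): modified={c.txt} staged={none}
After op 3 (modify c.txt): modified={c.txt} staged={none}
After op 4 (git add c.txt): modified={none} staged={c.txt}
After op 5 (git add c.txt): modified={none} staged={c.txt}
After op 6 (git reset c.txt): modified={c.txt} staged={none}
After op 7 (git add b.txt): modified={c.txt} staged={none}
After op 8 (modify f.txt): modified={c.txt, f.txt} staged={none}
After op 9 (modify e.txt): modified={c.txt, e.txt, f.txt} staged={none}
After op 10 (modify f.txt): modified={c.txt, e.txt, f.txt} staged={none}
After op 11 (modify b.txt): modified={b.txt, c.txt, e.txt, f.txt} staged={none}
After op 12 (modify b.txt): modified={b.txt, c.txt, e.txt, f.txt} staged={none}

Answer: b.txt, c.txt, e.txt, f.txt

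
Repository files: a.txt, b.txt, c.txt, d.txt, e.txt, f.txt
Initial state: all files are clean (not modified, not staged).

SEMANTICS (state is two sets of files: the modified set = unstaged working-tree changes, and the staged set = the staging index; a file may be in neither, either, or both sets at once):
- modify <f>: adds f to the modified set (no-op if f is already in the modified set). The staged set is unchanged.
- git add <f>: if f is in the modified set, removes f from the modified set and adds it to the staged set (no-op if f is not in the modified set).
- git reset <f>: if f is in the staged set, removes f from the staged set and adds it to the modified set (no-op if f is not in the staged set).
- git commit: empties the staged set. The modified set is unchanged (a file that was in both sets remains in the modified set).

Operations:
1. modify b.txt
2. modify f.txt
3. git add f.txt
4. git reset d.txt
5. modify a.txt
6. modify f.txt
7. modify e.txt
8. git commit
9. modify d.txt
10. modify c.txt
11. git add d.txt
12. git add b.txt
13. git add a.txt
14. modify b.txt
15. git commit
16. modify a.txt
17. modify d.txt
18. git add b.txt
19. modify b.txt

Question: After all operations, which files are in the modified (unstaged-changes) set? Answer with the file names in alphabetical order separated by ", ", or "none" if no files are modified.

After op 1 (modify b.txt): modified={b.txt} staged={none}
After op 2 (modify f.txt): modified={b.txt, f.txt} staged={none}
After op 3 (git add f.txt): modified={b.txt} staged={f.txt}
After op 4 (git reset d.txt): modified={b.txt} staged={f.txt}
After op 5 (modify a.txt): modified={a.txt, b.txt} staged={f.txt}
After op 6 (modify f.txt): modified={a.txt, b.txt, f.txt} staged={f.txt}
After op 7 (modify e.txt): modified={a.txt, b.txt, e.txt, f.txt} staged={f.txt}
After op 8 (git commit): modified={a.txt, b.txt, e.txt, f.txt} staged={none}
After op 9 (modify d.txt): modified={a.txt, b.txt, d.txt, e.txt, f.txt} staged={none}
After op 10 (modify c.txt): modified={a.txt, b.txt, c.txt, d.txt, e.txt, f.txt} staged={none}
After op 11 (git add d.txt): modified={a.txt, b.txt, c.txt, e.txt, f.txt} staged={d.txt}
After op 12 (git add b.txt): modified={a.txt, c.txt, e.txt, f.txt} staged={b.txt, d.txt}
After op 13 (git add a.txt): modified={c.txt, e.txt, f.txt} staged={a.txt, b.txt, d.txt}
After op 14 (modify b.txt): modified={b.txt, c.txt, e.txt, f.txt} staged={a.txt, b.txt, d.txt}
After op 15 (git commit): modified={b.txt, c.txt, e.txt, f.txt} staged={none}
After op 16 (modify a.txt): modified={a.txt, b.txt, c.txt, e.txt, f.txt} staged={none}
After op 17 (modify d.txt): modified={a.txt, b.txt, c.txt, d.txt, e.txt, f.txt} staged={none}
After op 18 (git add b.txt): modified={a.txt, c.txt, d.txt, e.txt, f.txt} staged={b.txt}
After op 19 (modify b.txt): modified={a.txt, b.txt, c.txt, d.txt, e.txt, f.txt} staged={b.txt}

Answer: a.txt, b.txt, c.txt, d.txt, e.txt, f.txt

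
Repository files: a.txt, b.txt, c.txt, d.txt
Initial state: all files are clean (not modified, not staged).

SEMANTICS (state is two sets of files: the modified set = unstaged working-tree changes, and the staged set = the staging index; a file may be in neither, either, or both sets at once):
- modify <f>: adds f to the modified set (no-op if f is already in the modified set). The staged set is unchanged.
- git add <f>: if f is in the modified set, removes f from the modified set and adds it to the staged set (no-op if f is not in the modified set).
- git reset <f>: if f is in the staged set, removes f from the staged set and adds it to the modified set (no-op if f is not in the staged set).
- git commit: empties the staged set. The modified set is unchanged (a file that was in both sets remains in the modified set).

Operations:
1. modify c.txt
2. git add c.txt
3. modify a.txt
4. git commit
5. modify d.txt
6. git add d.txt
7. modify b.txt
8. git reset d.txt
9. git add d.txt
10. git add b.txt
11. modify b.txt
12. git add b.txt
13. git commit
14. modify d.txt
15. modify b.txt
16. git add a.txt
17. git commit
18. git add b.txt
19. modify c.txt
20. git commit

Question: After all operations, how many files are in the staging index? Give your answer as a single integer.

After op 1 (modify c.txt): modified={c.txt} staged={none}
After op 2 (git add c.txt): modified={none} staged={c.txt}
After op 3 (modify a.txt): modified={a.txt} staged={c.txt}
After op 4 (git commit): modified={a.txt} staged={none}
After op 5 (modify d.txt): modified={a.txt, d.txt} staged={none}
After op 6 (git add d.txt): modified={a.txt} staged={d.txt}
After op 7 (modify b.txt): modified={a.txt, b.txt} staged={d.txt}
After op 8 (git reset d.txt): modified={a.txt, b.txt, d.txt} staged={none}
After op 9 (git add d.txt): modified={a.txt, b.txt} staged={d.txt}
After op 10 (git add b.txt): modified={a.txt} staged={b.txt, d.txt}
After op 11 (modify b.txt): modified={a.txt, b.txt} staged={b.txt, d.txt}
After op 12 (git add b.txt): modified={a.txt} staged={b.txt, d.txt}
After op 13 (git commit): modified={a.txt} staged={none}
After op 14 (modify d.txt): modified={a.txt, d.txt} staged={none}
After op 15 (modify b.txt): modified={a.txt, b.txt, d.txt} staged={none}
After op 16 (git add a.txt): modified={b.txt, d.txt} staged={a.txt}
After op 17 (git commit): modified={b.txt, d.txt} staged={none}
After op 18 (git add b.txt): modified={d.txt} staged={b.txt}
After op 19 (modify c.txt): modified={c.txt, d.txt} staged={b.txt}
After op 20 (git commit): modified={c.txt, d.txt} staged={none}
Final staged set: {none} -> count=0

Answer: 0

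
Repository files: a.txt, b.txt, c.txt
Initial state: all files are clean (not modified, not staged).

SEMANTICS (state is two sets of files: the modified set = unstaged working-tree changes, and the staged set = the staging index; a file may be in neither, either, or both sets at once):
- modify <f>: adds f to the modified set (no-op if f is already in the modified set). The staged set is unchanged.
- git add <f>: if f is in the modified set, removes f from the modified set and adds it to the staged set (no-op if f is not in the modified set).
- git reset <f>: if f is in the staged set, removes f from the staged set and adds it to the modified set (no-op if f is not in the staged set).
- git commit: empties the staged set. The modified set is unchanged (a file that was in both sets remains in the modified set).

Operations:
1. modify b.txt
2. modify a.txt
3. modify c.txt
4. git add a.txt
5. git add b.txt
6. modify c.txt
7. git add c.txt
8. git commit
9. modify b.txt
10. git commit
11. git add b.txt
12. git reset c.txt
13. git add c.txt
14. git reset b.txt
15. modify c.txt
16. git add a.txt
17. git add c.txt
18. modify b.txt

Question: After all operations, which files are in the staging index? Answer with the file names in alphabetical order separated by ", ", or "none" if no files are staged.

After op 1 (modify b.txt): modified={b.txt} staged={none}
After op 2 (modify a.txt): modified={a.txt, b.txt} staged={none}
After op 3 (modify c.txt): modified={a.txt, b.txt, c.txt} staged={none}
After op 4 (git add a.txt): modified={b.txt, c.txt} staged={a.txt}
After op 5 (git add b.txt): modified={c.txt} staged={a.txt, b.txt}
After op 6 (modify c.txt): modified={c.txt} staged={a.txt, b.txt}
After op 7 (git add c.txt): modified={none} staged={a.txt, b.txt, c.txt}
After op 8 (git commit): modified={none} staged={none}
After op 9 (modify b.txt): modified={b.txt} staged={none}
After op 10 (git commit): modified={b.txt} staged={none}
After op 11 (git add b.txt): modified={none} staged={b.txt}
After op 12 (git reset c.txt): modified={none} staged={b.txt}
After op 13 (git add c.txt): modified={none} staged={b.txt}
After op 14 (git reset b.txt): modified={b.txt} staged={none}
After op 15 (modify c.txt): modified={b.txt, c.txt} staged={none}
After op 16 (git add a.txt): modified={b.txt, c.txt} staged={none}
After op 17 (git add c.txt): modified={b.txt} staged={c.txt}
After op 18 (modify b.txt): modified={b.txt} staged={c.txt}

Answer: c.txt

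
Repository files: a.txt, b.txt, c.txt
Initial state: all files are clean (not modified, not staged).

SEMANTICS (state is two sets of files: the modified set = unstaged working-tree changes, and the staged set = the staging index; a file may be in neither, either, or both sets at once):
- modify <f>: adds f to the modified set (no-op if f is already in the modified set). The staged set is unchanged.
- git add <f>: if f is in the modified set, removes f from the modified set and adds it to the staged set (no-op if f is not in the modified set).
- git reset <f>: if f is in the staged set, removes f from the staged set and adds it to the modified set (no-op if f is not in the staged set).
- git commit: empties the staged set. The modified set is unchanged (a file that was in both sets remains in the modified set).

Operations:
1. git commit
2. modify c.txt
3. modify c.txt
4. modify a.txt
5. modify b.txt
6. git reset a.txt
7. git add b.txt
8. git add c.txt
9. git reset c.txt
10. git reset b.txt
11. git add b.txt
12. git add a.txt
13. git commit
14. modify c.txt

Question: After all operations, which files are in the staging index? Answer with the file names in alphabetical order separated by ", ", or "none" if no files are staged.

Answer: none

Derivation:
After op 1 (git commit): modified={none} staged={none}
After op 2 (modify c.txt): modified={c.txt} staged={none}
After op 3 (modify c.txt): modified={c.txt} staged={none}
After op 4 (modify a.txt): modified={a.txt, c.txt} staged={none}
After op 5 (modify b.txt): modified={a.txt, b.txt, c.txt} staged={none}
After op 6 (git reset a.txt): modified={a.txt, b.txt, c.txt} staged={none}
After op 7 (git add b.txt): modified={a.txt, c.txt} staged={b.txt}
After op 8 (git add c.txt): modified={a.txt} staged={b.txt, c.txt}
After op 9 (git reset c.txt): modified={a.txt, c.txt} staged={b.txt}
After op 10 (git reset b.txt): modified={a.txt, b.txt, c.txt} staged={none}
After op 11 (git add b.txt): modified={a.txt, c.txt} staged={b.txt}
After op 12 (git add a.txt): modified={c.txt} staged={a.txt, b.txt}
After op 13 (git commit): modified={c.txt} staged={none}
After op 14 (modify c.txt): modified={c.txt} staged={none}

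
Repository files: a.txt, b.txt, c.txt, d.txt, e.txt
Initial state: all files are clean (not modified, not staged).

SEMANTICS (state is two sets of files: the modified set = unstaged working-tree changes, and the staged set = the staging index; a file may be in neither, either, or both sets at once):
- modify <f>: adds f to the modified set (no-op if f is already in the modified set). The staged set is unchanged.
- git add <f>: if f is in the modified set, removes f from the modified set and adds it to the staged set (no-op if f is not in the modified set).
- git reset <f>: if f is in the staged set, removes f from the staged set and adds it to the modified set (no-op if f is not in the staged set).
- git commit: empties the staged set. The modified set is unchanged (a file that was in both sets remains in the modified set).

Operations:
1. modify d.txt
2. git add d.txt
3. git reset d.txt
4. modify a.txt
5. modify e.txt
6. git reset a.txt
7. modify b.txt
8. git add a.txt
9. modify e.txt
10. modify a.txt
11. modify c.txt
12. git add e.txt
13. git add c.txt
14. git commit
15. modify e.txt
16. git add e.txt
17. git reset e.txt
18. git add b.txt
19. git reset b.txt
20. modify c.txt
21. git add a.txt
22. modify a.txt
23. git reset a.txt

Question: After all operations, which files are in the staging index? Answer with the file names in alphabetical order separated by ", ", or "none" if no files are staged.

After op 1 (modify d.txt): modified={d.txt} staged={none}
After op 2 (git add d.txt): modified={none} staged={d.txt}
After op 3 (git reset d.txt): modified={d.txt} staged={none}
After op 4 (modify a.txt): modified={a.txt, d.txt} staged={none}
After op 5 (modify e.txt): modified={a.txt, d.txt, e.txt} staged={none}
After op 6 (git reset a.txt): modified={a.txt, d.txt, e.txt} staged={none}
After op 7 (modify b.txt): modified={a.txt, b.txt, d.txt, e.txt} staged={none}
After op 8 (git add a.txt): modified={b.txt, d.txt, e.txt} staged={a.txt}
After op 9 (modify e.txt): modified={b.txt, d.txt, e.txt} staged={a.txt}
After op 10 (modify a.txt): modified={a.txt, b.txt, d.txt, e.txt} staged={a.txt}
After op 11 (modify c.txt): modified={a.txt, b.txt, c.txt, d.txt, e.txt} staged={a.txt}
After op 12 (git add e.txt): modified={a.txt, b.txt, c.txt, d.txt} staged={a.txt, e.txt}
After op 13 (git add c.txt): modified={a.txt, b.txt, d.txt} staged={a.txt, c.txt, e.txt}
After op 14 (git commit): modified={a.txt, b.txt, d.txt} staged={none}
After op 15 (modify e.txt): modified={a.txt, b.txt, d.txt, e.txt} staged={none}
After op 16 (git add e.txt): modified={a.txt, b.txt, d.txt} staged={e.txt}
After op 17 (git reset e.txt): modified={a.txt, b.txt, d.txt, e.txt} staged={none}
After op 18 (git add b.txt): modified={a.txt, d.txt, e.txt} staged={b.txt}
After op 19 (git reset b.txt): modified={a.txt, b.txt, d.txt, e.txt} staged={none}
After op 20 (modify c.txt): modified={a.txt, b.txt, c.txt, d.txt, e.txt} staged={none}
After op 21 (git add a.txt): modified={b.txt, c.txt, d.txt, e.txt} staged={a.txt}
After op 22 (modify a.txt): modified={a.txt, b.txt, c.txt, d.txt, e.txt} staged={a.txt}
After op 23 (git reset a.txt): modified={a.txt, b.txt, c.txt, d.txt, e.txt} staged={none}

Answer: none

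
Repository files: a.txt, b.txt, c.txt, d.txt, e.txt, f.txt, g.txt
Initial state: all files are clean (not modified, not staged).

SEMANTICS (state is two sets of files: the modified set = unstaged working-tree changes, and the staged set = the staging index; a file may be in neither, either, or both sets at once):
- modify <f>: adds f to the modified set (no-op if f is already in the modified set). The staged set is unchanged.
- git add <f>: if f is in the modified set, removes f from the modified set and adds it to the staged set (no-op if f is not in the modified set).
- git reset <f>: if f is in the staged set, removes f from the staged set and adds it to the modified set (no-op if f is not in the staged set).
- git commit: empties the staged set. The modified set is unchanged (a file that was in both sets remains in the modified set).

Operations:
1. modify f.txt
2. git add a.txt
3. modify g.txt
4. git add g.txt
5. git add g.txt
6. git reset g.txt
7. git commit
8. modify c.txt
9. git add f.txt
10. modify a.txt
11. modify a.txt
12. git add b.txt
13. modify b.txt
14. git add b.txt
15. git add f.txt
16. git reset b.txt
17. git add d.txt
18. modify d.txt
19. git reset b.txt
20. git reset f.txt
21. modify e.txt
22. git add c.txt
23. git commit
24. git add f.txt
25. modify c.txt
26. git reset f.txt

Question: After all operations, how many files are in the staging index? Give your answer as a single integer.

After op 1 (modify f.txt): modified={f.txt} staged={none}
After op 2 (git add a.txt): modified={f.txt} staged={none}
After op 3 (modify g.txt): modified={f.txt, g.txt} staged={none}
After op 4 (git add g.txt): modified={f.txt} staged={g.txt}
After op 5 (git add g.txt): modified={f.txt} staged={g.txt}
After op 6 (git reset g.txt): modified={f.txt, g.txt} staged={none}
After op 7 (git commit): modified={f.txt, g.txt} staged={none}
After op 8 (modify c.txt): modified={c.txt, f.txt, g.txt} staged={none}
After op 9 (git add f.txt): modified={c.txt, g.txt} staged={f.txt}
After op 10 (modify a.txt): modified={a.txt, c.txt, g.txt} staged={f.txt}
After op 11 (modify a.txt): modified={a.txt, c.txt, g.txt} staged={f.txt}
After op 12 (git add b.txt): modified={a.txt, c.txt, g.txt} staged={f.txt}
After op 13 (modify b.txt): modified={a.txt, b.txt, c.txt, g.txt} staged={f.txt}
After op 14 (git add b.txt): modified={a.txt, c.txt, g.txt} staged={b.txt, f.txt}
After op 15 (git add f.txt): modified={a.txt, c.txt, g.txt} staged={b.txt, f.txt}
After op 16 (git reset b.txt): modified={a.txt, b.txt, c.txt, g.txt} staged={f.txt}
After op 17 (git add d.txt): modified={a.txt, b.txt, c.txt, g.txt} staged={f.txt}
After op 18 (modify d.txt): modified={a.txt, b.txt, c.txt, d.txt, g.txt} staged={f.txt}
After op 19 (git reset b.txt): modified={a.txt, b.txt, c.txt, d.txt, g.txt} staged={f.txt}
After op 20 (git reset f.txt): modified={a.txt, b.txt, c.txt, d.txt, f.txt, g.txt} staged={none}
After op 21 (modify e.txt): modified={a.txt, b.txt, c.txt, d.txt, e.txt, f.txt, g.txt} staged={none}
After op 22 (git add c.txt): modified={a.txt, b.txt, d.txt, e.txt, f.txt, g.txt} staged={c.txt}
After op 23 (git commit): modified={a.txt, b.txt, d.txt, e.txt, f.txt, g.txt} staged={none}
After op 24 (git add f.txt): modified={a.txt, b.txt, d.txt, e.txt, g.txt} staged={f.txt}
After op 25 (modify c.txt): modified={a.txt, b.txt, c.txt, d.txt, e.txt, g.txt} staged={f.txt}
After op 26 (git reset f.txt): modified={a.txt, b.txt, c.txt, d.txt, e.txt, f.txt, g.txt} staged={none}
Final staged set: {none} -> count=0

Answer: 0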